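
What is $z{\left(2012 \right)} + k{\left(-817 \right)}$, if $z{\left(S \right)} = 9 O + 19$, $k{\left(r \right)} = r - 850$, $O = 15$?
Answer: $-1513$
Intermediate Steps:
$k{\left(r \right)} = -850 + r$ ($k{\left(r \right)} = r - 850 = -850 + r$)
$z{\left(S \right)} = 154$ ($z{\left(S \right)} = 9 \cdot 15 + 19 = 135 + 19 = 154$)
$z{\left(2012 \right)} + k{\left(-817 \right)} = 154 - 1667 = -1513$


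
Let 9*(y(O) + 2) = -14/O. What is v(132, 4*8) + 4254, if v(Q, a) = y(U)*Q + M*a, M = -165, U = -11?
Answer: -3814/3 ≈ -1271.3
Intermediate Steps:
y(O) = -2 - 14/(9*O) (y(O) = -2 + (-14/O)/9 = -2 - 14/(9*O))
v(Q, a) = -165*a - 184*Q/99 (v(Q, a) = (-2 - 14/9/(-11))*Q - 165*a = (-2 - 14/9*(-1/11))*Q - 165*a = (-2 + 14/99)*Q - 165*a = -184*Q/99 - 165*a = -165*a - 184*Q/99)
v(132, 4*8) + 4254 = (-660*8 - 184/99*132) + 4254 = (-165*32 - 736/3) + 4254 = (-5280 - 736/3) + 4254 = -16576/3 + 4254 = -3814/3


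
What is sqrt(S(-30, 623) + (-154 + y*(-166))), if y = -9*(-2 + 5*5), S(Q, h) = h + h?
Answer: sqrt(35454) ≈ 188.29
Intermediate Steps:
S(Q, h) = 2*h
y = -207 (y = -9*(-2 + 25) = -9*23 = -207)
sqrt(S(-30, 623) + (-154 + y*(-166))) = sqrt(2*623 + (-154 - 207*(-166))) = sqrt(1246 + (-154 + 34362)) = sqrt(1246 + 34208) = sqrt(35454)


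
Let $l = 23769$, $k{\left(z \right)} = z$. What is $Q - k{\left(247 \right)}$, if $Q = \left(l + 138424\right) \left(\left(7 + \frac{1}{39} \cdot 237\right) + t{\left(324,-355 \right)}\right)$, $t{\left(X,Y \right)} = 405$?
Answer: $\frac{881515744}{13} \approx 6.7809 \cdot 10^{7}$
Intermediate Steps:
$Q = \frac{881518955}{13}$ ($Q = \left(23769 + 138424\right) \left(\left(7 + \frac{1}{39} \cdot 237\right) + 405\right) = 162193 \left(\left(7 + \frac{1}{39} \cdot 237\right) + 405\right) = 162193 \left(\left(7 + \frac{79}{13}\right) + 405\right) = 162193 \left(\frac{170}{13} + 405\right) = 162193 \cdot \frac{5435}{13} = \frac{881518955}{13} \approx 6.7809 \cdot 10^{7}$)
$Q - k{\left(247 \right)} = \frac{881518955}{13} - 247 = \frac{881515744}{13}$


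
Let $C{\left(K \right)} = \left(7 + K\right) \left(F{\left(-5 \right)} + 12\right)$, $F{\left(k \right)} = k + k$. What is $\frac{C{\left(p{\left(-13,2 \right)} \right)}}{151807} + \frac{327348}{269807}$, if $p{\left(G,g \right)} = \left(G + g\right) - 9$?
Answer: $\frac{842147506}{694213411} \approx 1.2131$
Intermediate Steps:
$F{\left(k \right)} = 2 k$
$p{\left(G,g \right)} = -9 + G + g$
$C{\left(K \right)} = 14 + 2 K$ ($C{\left(K \right)} = \left(7 + K\right) \left(2 \left(-5\right) + 12\right) = \left(7 + K\right) \left(-10 + 12\right) = \left(7 + K\right) 2 = 14 + 2 K$)
$\frac{C{\left(p{\left(-13,2 \right)} \right)}}{151807} + \frac{327348}{269807} = \frac{14 + 2 \left(-9 - 13 + 2\right)}{151807} + \frac{327348}{269807} = \left(14 + 2 \left(-20\right)\right) \frac{1}{151807} + 327348 \cdot \frac{1}{269807} = \left(14 - 40\right) \frac{1}{151807} + \frac{327348}{269807} = \left(-26\right) \frac{1}{151807} + \frac{327348}{269807} = - \frac{26}{151807} + \frac{327348}{269807} = \frac{842147506}{694213411}$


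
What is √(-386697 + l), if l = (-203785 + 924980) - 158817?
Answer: √175681 ≈ 419.14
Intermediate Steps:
l = 562378 (l = 721195 - 158817 = 562378)
√(-386697 + l) = √(-386697 + 562378) = √175681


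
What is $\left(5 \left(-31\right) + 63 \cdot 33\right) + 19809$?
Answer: $21733$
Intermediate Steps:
$\left(5 \left(-31\right) + 63 \cdot 33\right) + 19809 = \left(-155 + 2079\right) + 19809 = 1924 + 19809 = 21733$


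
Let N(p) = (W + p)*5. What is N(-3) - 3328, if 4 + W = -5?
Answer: -3388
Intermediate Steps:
W = -9 (W = -4 - 5 = -9)
N(p) = -45 + 5*p (N(p) = (-9 + p)*5 = -45 + 5*p)
N(-3) - 3328 = (-45 + 5*(-3)) - 3328 = (-45 - 15) - 3328 = -60 - 3328 = -3388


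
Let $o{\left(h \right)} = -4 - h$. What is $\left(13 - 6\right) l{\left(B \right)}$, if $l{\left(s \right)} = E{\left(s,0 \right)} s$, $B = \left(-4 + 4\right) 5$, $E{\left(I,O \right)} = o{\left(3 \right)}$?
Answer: $0$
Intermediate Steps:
$E{\left(I,O \right)} = -7$ ($E{\left(I,O \right)} = -4 - 3 = -7$)
$B = 0$ ($B = 0 \cdot 5 = 0$)
$l{\left(s \right)} = - 7 s$
$\left(13 - 6\right) l{\left(B \right)} = \left(13 - 6\right) \left(\left(-7\right) 0\right) = \left(13 - 6\right) 0 = 7 \cdot 0 = 0$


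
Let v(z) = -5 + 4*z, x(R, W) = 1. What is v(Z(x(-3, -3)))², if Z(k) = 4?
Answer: 121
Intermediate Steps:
v(Z(x(-3, -3)))² = (-5 + 4*4)² = (-5 + 16)² = 11² = 121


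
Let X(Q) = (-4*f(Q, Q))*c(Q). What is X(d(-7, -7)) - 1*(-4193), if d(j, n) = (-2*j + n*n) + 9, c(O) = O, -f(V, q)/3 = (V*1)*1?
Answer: 66401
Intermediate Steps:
f(V, q) = -3*V (f(V, q) = -3*V*1 = -3*V)
d(j, n) = 9 + n**2 - 2*j (d(j, n) = (-2*j + n**2) + 9 = (n**2 - 2*j) + 9 = 9 + n**2 - 2*j)
X(Q) = 12*Q**2 (X(Q) = (-(-12)*Q)*Q = (12*Q)*Q = 12*Q**2)
X(d(-7, -7)) - 1*(-4193) = 12*(9 + (-7)**2 - 2*(-7))**2 - 1*(-4193) = 12*(9 + 49 + 14)**2 + 4193 = 12*72**2 + 4193 = 12*5184 + 4193 = 62208 + 4193 = 66401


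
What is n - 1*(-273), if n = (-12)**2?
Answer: 417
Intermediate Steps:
n = 144
n - 1*(-273) = 144 - 1*(-273) = 144 + 273 = 417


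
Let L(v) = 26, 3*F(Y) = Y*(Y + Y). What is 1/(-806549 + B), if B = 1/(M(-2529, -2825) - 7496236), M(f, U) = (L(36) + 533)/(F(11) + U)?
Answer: -61716512665/49777391573451318 ≈ -1.2399e-6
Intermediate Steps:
F(Y) = 2*Y²/3 (F(Y) = (Y*(Y + Y))/3 = (Y*(2*Y))/3 = (2*Y²)/3 = 2*Y²/3)
M(f, U) = 559/(242/3 + U) (M(f, U) = (26 + 533)/((⅔)*11² + U) = 559/((⅔)*121 + U) = 559/(242/3 + U))
B = -8233/61716512665 (B = 1/(1677/(242 + 3*(-2825)) - 7496236) = 1/(1677/(242 - 8475) - 7496236) = 1/(1677/(-8233) - 7496236) = 1/(1677*(-1/8233) - 7496236) = 1/(-1677/8233 - 7496236) = 1/(-61716512665/8233) = -8233/61716512665 ≈ -1.3340e-7)
1/(-806549 + B) = 1/(-806549 - 8233/61716512665) = 1/(-49777391573451318/61716512665) = -61716512665/49777391573451318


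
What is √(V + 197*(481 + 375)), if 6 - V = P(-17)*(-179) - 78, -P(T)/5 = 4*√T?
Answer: 2*√(42179 - 895*I*√17) ≈ 411.14 - 17.951*I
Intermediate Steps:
P(T) = -20*√T
V = 84 - 3580*I*√17 (V = 6 - (-20*I*√17*(-179) - 78) = 6 - (3580*I*√17 - 78) = 6 - (-78 + 3580*I*√17) = 6 + (78 - 3580*I*√17) = 84 - 3580*I*√17 ≈ 84.0 - 14761.0*I)
√(V + 197*(481 + 375)) = √((84 - 3580*I*√17) + 197*(481 + 375)) = √((84 - 3580*I*√17) + 197*856) = √((84 - 3580*I*√17) + 168632) = √(168716 - 3580*I*√17)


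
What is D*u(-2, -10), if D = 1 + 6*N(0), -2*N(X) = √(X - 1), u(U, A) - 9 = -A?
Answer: 19 - 57*I ≈ 19.0 - 57.0*I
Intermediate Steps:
u(U, A) = 9 - A
N(X) = -√(-1 + X)/2 (N(X) = -√(X - 1)/2 = -√(-1 + X)/2)
D = 1 - 3*I (D = 1 + 6*(-√(-1 + 0)/2) = 1 + 6*(-I/2) = 1 - 3*I ≈ 1.0 - 3.0*I)
D*u(-2, -10) = (1 - 3*I)*(9 - 1*(-10)) = (1 - 3*I)*(9 + 10) = (1 - 3*I)*19 = 19 - 57*I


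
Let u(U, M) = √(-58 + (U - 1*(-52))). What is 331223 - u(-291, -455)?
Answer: 331223 - 3*I*√33 ≈ 3.3122e+5 - 17.234*I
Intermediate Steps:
u(U, M) = √(-6 + U) (u(U, M) = √(-58 + (U + 52)) = √(-58 + (52 + U)) = √(-6 + U))
331223 - u(-291, -455) = 331223 - √(-6 - 291) = 331223 - √(-297) = 331223 - 3*I*√33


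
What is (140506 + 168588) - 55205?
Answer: 253889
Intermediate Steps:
(140506 + 168588) - 55205 = 309094 - 55205 = 253889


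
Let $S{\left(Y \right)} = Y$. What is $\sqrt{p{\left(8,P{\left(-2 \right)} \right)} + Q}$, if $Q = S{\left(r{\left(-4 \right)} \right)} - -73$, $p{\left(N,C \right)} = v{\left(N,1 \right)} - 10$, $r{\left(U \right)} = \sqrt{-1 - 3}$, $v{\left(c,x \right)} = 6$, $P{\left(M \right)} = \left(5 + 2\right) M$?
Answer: $\sqrt{69 + 2 i} \approx 8.3075 + 0.1204 i$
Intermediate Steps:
$P{\left(M \right)} = 7 M$
$r{\left(U \right)} = 2 i$ ($r{\left(U \right)} = \sqrt{-4} = 2 i$)
$p{\left(N,C \right)} = -4$ ($p{\left(N,C \right)} = 6 - 10 = -4$)
$Q = 73 + 2 i$ ($Q = 2 i - -73 = 2 i + 73 = 73 + 2 i \approx 73.0 + 2.0 i$)
$\sqrt{p{\left(8,P{\left(-2 \right)} \right)} + Q} = \sqrt{-4 + \left(73 + 2 i\right)} = \sqrt{69 + 2 i}$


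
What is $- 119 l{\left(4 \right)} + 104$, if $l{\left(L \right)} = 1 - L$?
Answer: $461$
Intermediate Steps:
$- 119 l{\left(4 \right)} + 104 = - 119 \left(1 - 4\right) + 104 = \left(-119\right) \left(-3\right) + 104 = 357 + 104 = 461$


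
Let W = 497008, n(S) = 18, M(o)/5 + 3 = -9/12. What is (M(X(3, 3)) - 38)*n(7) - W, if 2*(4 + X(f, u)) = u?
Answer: -996059/2 ≈ -4.9803e+5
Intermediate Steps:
X(f, u) = -4 + u/2
M(o) = -75/4 (M(o) = -15 + 5*(-9/12) = -15 + 5*(-9*1/12) = -15 + 5*(-¾) = -15 - 15/4 = -75/4)
(M(X(3, 3)) - 38)*n(7) - W = (-75/4 - 38)*18 - 1*497008 = -227/4*18 - 497008 = -2043/2 - 497008 = -996059/2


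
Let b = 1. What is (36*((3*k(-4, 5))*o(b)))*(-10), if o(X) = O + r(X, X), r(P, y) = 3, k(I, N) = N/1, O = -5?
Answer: 10800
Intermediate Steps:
k(I, N) = N (k(I, N) = N*1 = N)
o(X) = -2 (o(X) = -5 + 3 = -2)
(36*((3*k(-4, 5))*o(b)))*(-10) = (36*((3*5)*(-2)))*(-10) = (36*(15*(-2)))*(-10) = (36*(-30))*(-10) = -1080*(-10) = 10800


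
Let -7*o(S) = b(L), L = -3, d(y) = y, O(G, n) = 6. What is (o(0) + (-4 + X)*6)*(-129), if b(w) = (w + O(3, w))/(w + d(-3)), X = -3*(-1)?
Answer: 10707/14 ≈ 764.79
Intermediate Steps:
X = 3
b(w) = (6 + w)/(-3 + w) (b(w) = (w + 6)/(w - 3) = (6 + w)/(-3 + w))
o(S) = 1/14 (o(S) = -(6 - 3)/(7*(-3 - 3)) = -3/(7*(-6)) = -(-1)*3/42 = -⅐*(-½) = 1/14)
(o(0) + (-4 + X)*6)*(-129) = (1/14 + (-4 + 3)*6)*(-129) = (1/14 - 1*6)*(-129) = (1/14 - 6)*(-129) = -83/14*(-129) = 10707/14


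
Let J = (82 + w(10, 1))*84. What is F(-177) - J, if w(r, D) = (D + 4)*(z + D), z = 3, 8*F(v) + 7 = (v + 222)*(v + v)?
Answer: -84481/8 ≈ -10560.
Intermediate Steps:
F(v) = -7/8 + v*(222 + v)/4 (F(v) = -7/8 + ((v + 222)*(v + v))/8 = -7/8 + ((222 + v)*(2*v))/8 = -7/8 + (2*v*(222 + v))/8 = -7/8 + v*(222 + v)/4)
w(r, D) = (3 + D)*(4 + D) (w(r, D) = (D + 4)*(3 + D) = (4 + D)*(3 + D) = (3 + D)*(4 + D))
J = 8568 (J = (82 + (12 + 1² + 7*1))*84 = (82 + (12 + 1 + 7))*84 = (82 + 20)*84 = 102*84 = 8568)
F(-177) - J = (-7/8 + (¼)*(-177)² + (111/2)*(-177)) - 1*8568 = (-7/8 + (¼)*31329 - 19647/2) - 8568 = (-7/8 + 31329/4 - 19647/2) - 8568 = -15937/8 - 8568 = -84481/8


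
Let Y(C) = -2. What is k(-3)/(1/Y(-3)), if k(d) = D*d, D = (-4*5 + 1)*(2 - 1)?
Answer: -114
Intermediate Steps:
D = -19 (D = (-20 + 1)*1 = -19*1 = -19)
k(d) = -19*d
k(-3)/(1/Y(-3)) = (-19*(-3))/(1/(-2)) = 57/(-½) = 57*(-2) = -114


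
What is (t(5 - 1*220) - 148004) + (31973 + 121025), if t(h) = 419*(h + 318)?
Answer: 48151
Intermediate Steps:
t(h) = 133242 + 419*h (t(h) = 419*(318 + h) = 133242 + 419*h)
(t(5 - 1*220) - 148004) + (31973 + 121025) = ((133242 + 419*(5 - 1*220)) - 148004) + (31973 + 121025) = ((133242 + 419*(5 - 220)) - 148004) + 152998 = ((133242 + 419*(-215)) - 148004) + 152998 = ((133242 - 90085) - 148004) + 152998 = (43157 - 148004) + 152998 = -104847 + 152998 = 48151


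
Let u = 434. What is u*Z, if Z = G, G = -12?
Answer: -5208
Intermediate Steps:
Z = -12
u*Z = 434*(-12) = -5208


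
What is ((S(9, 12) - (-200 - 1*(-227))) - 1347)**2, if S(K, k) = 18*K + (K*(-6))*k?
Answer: 3459600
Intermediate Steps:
S(K, k) = 18*K - 6*K*k (S(K, k) = 18*K + (-6*K)*k = 18*K - 6*K*k)
((S(9, 12) - (-200 - 1*(-227))) - 1347)**2 = ((6*9*(3 - 1*12) - (-200 - 1*(-227))) - 1347)**2 = ((6*9*(3 - 12) - (-200 + 227)) - 1347)**2 = ((6*9*(-9) - 1*27) - 1347)**2 = ((-486 - 27) - 1347)**2 = (-513 - 1347)**2 = (-1860)**2 = 3459600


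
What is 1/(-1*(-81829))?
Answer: 1/81829 ≈ 1.2221e-5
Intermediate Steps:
1/(-1*(-81829)) = 1/81829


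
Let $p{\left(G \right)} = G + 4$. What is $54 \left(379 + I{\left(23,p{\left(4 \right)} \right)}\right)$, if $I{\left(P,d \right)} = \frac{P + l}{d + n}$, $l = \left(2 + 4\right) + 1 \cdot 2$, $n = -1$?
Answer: $\frac{144936}{7} \approx 20705.0$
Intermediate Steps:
$p{\left(G \right)} = 4 + G$
$l = 8$ ($l = 6 + 2 = 8$)
$I{\left(P,d \right)} = \frac{8 + P}{-1 + d}$ ($I{\left(P,d \right)} = \frac{P + 8}{d - 1} = \frac{8 + P}{-1 + d}$)
$54 \left(379 + I{\left(23,p{\left(4 \right)} \right)}\right) = 54 \left(379 + \frac{8 + 23}{-1 + \left(4 + 4\right)}\right) = 54 \left(379 + \frac{1}{-1 + 8} \cdot 31\right) = 54 \left(379 + \frac{1}{7} \cdot 31\right) = 54 \left(379 + \frac{31}{7}\right) = 54 \cdot \frac{2684}{7} = \frac{144936}{7}$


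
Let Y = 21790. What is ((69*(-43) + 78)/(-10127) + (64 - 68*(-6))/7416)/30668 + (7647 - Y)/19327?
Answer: -92539705113616/126461336952951 ≈ -0.73176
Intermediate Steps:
((69*(-43) + 78)/(-10127) + (64 - 68*(-6))/7416)/30668 + (7647 - Y)/19327 = ((69*(-43) + 78)/(-10127) + (64 - 68*(-6))/7416)/30668 + (7647 - 1*21790)/19327 = ((-2967 + 78)*(-1/10127) + (64 + 408)*(1/7416))*(1/30668) + (7647 - 21790)*(1/19327) = (-2889*(-1/10127) + 472*(1/7416))*(1/30668) - 14143*1/19327 = (2889/10127 + 59/927)*(1/30668) - 14143/19327 = (3275596/9387729)*(1/30668) - 14143/19327 = 818899/71975718243 - 14143/19327 = -92539705113616/126461336952951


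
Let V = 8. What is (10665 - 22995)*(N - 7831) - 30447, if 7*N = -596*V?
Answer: 734469921/7 ≈ 1.0492e+8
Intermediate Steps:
N = -4768/7 (N = (-596*8)/7 = (⅐)*(-4768) = -4768/7 ≈ -681.14)
(10665 - 22995)*(N - 7831) - 30447 = (10665 - 22995)*(-4768/7 - 7831) - 30447 = -12330*(-59585/7) - 30447 = 734683050/7 - 30447 = 734469921/7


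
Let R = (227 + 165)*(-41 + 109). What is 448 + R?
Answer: 27104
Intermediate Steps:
R = 26656 (R = 392*68 = 26656)
448 + R = 448 + 26656 = 27104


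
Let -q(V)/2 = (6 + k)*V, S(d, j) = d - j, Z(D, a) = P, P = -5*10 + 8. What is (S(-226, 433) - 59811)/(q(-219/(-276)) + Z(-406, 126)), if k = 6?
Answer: 695405/702 ≈ 990.61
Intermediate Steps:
P = -42 (P = -50 + 8 = -42)
Z(D, a) = -42
q(V) = -24*V (q(V) = -2*(6 + 6)*V = -24*V)
(S(-226, 433) - 59811)/(q(-219/(-276)) + Z(-406, 126)) = ((-226 - 1*433) - 59811)/(-(-5256)/(-276) - 42) = ((-226 - 433) - 59811)/(-(-5256)*(-1)/276 - 42) = (-659 - 59811)/(-24*73/92 - 42) = -60470/(-438/23 - 42) = -60470/(-1404/23) = -60470*(-23/1404) = 695405/702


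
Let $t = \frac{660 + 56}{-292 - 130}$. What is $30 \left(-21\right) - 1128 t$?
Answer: $\frac{270894}{211} \approx 1283.9$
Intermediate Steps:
$t = - \frac{358}{211}$ ($t = \frac{716}{-422} = 716 \left(- \frac{1}{422}\right) = - \frac{358}{211} \approx -1.6967$)
$30 \left(-21\right) - 1128 t = 30 \left(-21\right) - - \frac{403824}{211} = -630 + \frac{403824}{211} = \frac{270894}{211}$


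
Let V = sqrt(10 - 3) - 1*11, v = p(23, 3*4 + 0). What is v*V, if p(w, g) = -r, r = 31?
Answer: 341 - 31*sqrt(7) ≈ 258.98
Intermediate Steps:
p(w, g) = -31 (p(w, g) = -1*31 = -31)
v = -31
V = -11 + sqrt(7) (V = sqrt(7) - 11 = -11 + sqrt(7) ≈ -8.3542)
v*V = -31*(-11 + sqrt(7)) = 341 - 31*sqrt(7)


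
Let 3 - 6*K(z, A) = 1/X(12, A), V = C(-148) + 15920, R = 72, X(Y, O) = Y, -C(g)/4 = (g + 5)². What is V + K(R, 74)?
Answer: -4743037/72 ≈ -65876.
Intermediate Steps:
C(g) = -4*(5 + g)² (C(g) = -4*(g + 5)² = -4*(5 + g)²)
V = -65876 (V = -4*(5 - 148)² + 15920 = -4*(-143)² + 15920 = -4*20449 + 15920 = -81796 + 15920 = -65876)
K(z, A) = 35/72 (K(z, A) = ½ - ⅙/12 = ½ - ⅙*1/12 = ½ - 1/72 = 35/72)
V + K(R, 74) = -65876 + 35/72 = -4743037/72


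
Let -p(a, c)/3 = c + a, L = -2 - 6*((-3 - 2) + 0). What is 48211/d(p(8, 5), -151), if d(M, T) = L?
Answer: 48211/28 ≈ 1721.8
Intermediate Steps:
L = 28 (L = -2 - 6*(-5 + 0) = -2 - 6*(-5) = -2 + 30 = 28)
p(a, c) = -3*a - 3*c (p(a, c) = -3*(c + a) = -3*(a + c) = -3*a - 3*c)
d(M, T) = 28
48211/d(p(8, 5), -151) = 48211/28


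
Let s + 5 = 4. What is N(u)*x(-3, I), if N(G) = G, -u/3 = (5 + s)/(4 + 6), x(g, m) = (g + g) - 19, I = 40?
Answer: 30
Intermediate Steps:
s = -1 (s = -5 + 4 = -1)
x(g, m) = -19 + 2*g (x(g, m) = 2*g - 19 = -19 + 2*g)
u = -6/5 (u = -3*(5 - 1)/(4 + 6) = -12/10 = -3*⅖ = -6/5 ≈ -1.2000)
N(u)*x(-3, I) = -6*(-19 + 2*(-3))/5 = -6*(-19 - 6)/5 = -6/5*(-25) = 30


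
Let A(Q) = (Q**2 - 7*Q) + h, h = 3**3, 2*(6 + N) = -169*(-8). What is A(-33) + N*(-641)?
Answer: -428123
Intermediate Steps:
N = 670 (N = -6 + (-169*(-8))/2 = -6 + (1/2)*1352 = -6 + 676 = 670)
h = 27
A(Q) = 27 + Q**2 - 7*Q (A(Q) = (Q**2 - 7*Q) + 27 = 27 + Q**2 - 7*Q)
A(-33) + N*(-641) = (27 + (-33)**2 - 7*(-33)) + 670*(-641) = (27 + 1089 + 231) - 429470 = 1347 - 429470 = -428123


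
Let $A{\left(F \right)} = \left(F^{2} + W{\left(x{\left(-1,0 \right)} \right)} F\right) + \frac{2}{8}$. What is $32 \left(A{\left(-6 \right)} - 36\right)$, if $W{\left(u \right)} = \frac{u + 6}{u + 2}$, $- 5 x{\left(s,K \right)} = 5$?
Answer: $-952$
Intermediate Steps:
$x{\left(s,K \right)} = -1$ ($x{\left(s,K \right)} = \left(- \frac{1}{5}\right) 5 = -1$)
$W{\left(u \right)} = \frac{6 + u}{2 + u}$
$A{\left(F \right)} = \frac{1}{4} + F^{2} + 5 F$ ($A{\left(F \right)} = \left(F^{2} + \frac{6 - 1}{2 - 1} F\right) + \frac{2}{8} = \left(F^{2} + 1^{-1} \cdot 5 F\right) + 2 \cdot \frac{1}{8} = \left(F^{2} + 1 \cdot 5 F\right) + \frac{1}{4} = \left(F^{2} + 5 F\right) + \frac{1}{4} = \frac{1}{4} + F^{2} + 5 F$)
$32 \left(A{\left(-6 \right)} - 36\right) = 32 \left(\left(\frac{1}{4} + \left(-6\right)^{2} + 5 \left(-6\right)\right) - 36\right) = 32 \left(\left(\frac{1}{4} + 36 - 30\right) - 36\right) = 32 \left(\frac{25}{4} - 36\right) = 32 \left(- \frac{119}{4}\right) = -952$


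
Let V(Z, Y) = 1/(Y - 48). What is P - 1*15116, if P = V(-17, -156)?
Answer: -3083665/204 ≈ -15116.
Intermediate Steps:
V(Z, Y) = 1/(-48 + Y)
P = -1/204 (P = 1/(-48 - 156) = 1/(-204) = -1/204 ≈ -0.0049020)
P - 1*15116 = -1/204 - 1*15116 = -1/204 - 15116 = -3083665/204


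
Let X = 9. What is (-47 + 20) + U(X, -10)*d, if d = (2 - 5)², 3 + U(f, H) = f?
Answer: 27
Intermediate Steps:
U(f, H) = -3 + f
d = 9 (d = (-3)² = 9)
(-47 + 20) + U(X, -10)*d = (-47 + 20) + (-3 + 9)*9 = -27 + 6*9 = -27 + 54 = 27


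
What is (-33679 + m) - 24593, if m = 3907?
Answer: -54365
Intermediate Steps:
(-33679 + m) - 24593 = (-33679 + 3907) - 24593 = -29772 - 24593 = -54365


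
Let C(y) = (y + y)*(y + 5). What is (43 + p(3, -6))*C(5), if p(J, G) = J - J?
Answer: 4300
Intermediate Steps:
p(J, G) = 0
C(y) = 2*y*(5 + y) (C(y) = (2*y)*(5 + y) = 2*y*(5 + y))
(43 + p(3, -6))*C(5) = (43 + 0)*(2*5*(5 + 5)) = 43*(2*5*10) = 43*100 = 4300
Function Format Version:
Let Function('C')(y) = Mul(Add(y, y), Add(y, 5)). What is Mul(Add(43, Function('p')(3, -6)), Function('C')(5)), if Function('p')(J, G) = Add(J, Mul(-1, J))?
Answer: 4300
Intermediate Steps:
Function('p')(J, G) = 0
Function('C')(y) = Mul(2, y, Add(5, y)) (Function('C')(y) = Mul(Mul(2, y), Add(5, y)) = Mul(2, y, Add(5, y)))
Mul(Add(43, Function('p')(3, -6)), Function('C')(5)) = Mul(Add(43, 0), Mul(2, 5, Add(5, 5))) = Mul(43, Mul(2, 5, 10)) = Mul(43, 100) = 4300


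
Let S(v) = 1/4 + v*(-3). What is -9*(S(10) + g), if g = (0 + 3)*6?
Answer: 423/4 ≈ 105.75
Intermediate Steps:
S(v) = ¼ - 3*v
g = 18 (g = 3*6 = 18)
-9*(S(10) + g) = -9*((¼ - 3*10) + 18) = -9*((¼ - 30) + 18) = -9*(-119/4 + 18) = -9*(-47/4) = 423/4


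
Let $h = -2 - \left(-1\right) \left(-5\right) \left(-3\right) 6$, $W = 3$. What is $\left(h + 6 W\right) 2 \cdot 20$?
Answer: $4240$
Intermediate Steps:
$h = 88$ ($h = -2 - 5 \left(-3\right) 6 = -2 - \left(-15\right) 6 = -2 - -90 = -2 + 90 = 88$)
$\left(h + 6 W\right) 2 \cdot 20 = \left(88 + 6 \cdot 3\right) 2 \cdot 20 = \left(88 + 18\right) 2 \cdot 20 = 106 \cdot 2 \cdot 20 = 212 \cdot 20 = 4240$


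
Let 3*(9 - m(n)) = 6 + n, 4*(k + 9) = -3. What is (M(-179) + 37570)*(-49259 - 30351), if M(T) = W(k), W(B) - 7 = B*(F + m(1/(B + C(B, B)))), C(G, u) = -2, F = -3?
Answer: -140453773530/47 ≈ -2.9884e+9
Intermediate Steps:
k = -39/4 (k = -9 + (1/4)*(-3) = -9 - 3/4 = -39/4 ≈ -9.7500)
m(n) = 7 - n/3 (m(n) = 9 - (6 + n)/3 = 9 + (-2 - n/3) = 7 - n/3)
W(B) = 7 + B*(4 - 1/(3*(-2 + B))) (W(B) = 7 + B*(-3 + (7 - 1/(3*(B - 2)))) = 7 + B*(-3 + (7 - 1/(3*(-2 + B)))) = 7 + B*(4 - 1/(3*(-2 + B))))
M(T) = -1517/47 (M(T) = 2*(-21 - 2*(-39/4) + 6*(-39/4)**2)/(3*(-2 - 39/4)) = 2*(-21 + 39/2 + 6*(1521/16))/(3*(-47/4)) = (2/3)*(-4/47)*(-21 + 39/2 + 4563/8) = (2/3)*(-4/47)*(4551/8) = -1517/47)
(M(-179) + 37570)*(-49259 - 30351) = (-1517/47 + 37570)*(-49259 - 30351) = (1764273/47)*(-79610) = -140453773530/47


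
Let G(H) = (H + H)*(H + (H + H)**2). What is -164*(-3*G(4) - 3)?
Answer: 268140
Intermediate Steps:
G(H) = 2*H*(H + 4*H**2) (G(H) = (2*H)*(H + (2*H)**2) = (2*H)*(H + 4*H**2) = 2*H*(H + 4*H**2))
-164*(-3*G(4) - 3) = -164*(-3*4**2*(2 + 8*4) - 3) = -164*(-48*(2 + 32) - 3) = -164*(-48*34 - 3) = -164*(-3*544 - 3) = -164*(-1632 - 3) = -164*(-1635) = 268140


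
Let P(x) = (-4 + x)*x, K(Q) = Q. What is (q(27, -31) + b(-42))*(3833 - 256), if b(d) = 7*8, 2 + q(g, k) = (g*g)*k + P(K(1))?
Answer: -80654196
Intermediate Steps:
P(x) = x*(-4 + x)
q(g, k) = -5 + k*g² (q(g, k) = -2 + ((g*g)*k + 1*(-4 + 1)) = -2 + (g²*k + 1*(-3)) = -2 + (k*g² - 3) = -2 + (-3 + k*g²) = -5 + k*g²)
b(d) = 56
(q(27, -31) + b(-42))*(3833 - 256) = ((-5 - 31*27²) + 56)*(3833 - 256) = ((-5 - 31*729) + 56)*3577 = ((-5 - 22599) + 56)*3577 = (-22604 + 56)*3577 = -22548*3577 = -80654196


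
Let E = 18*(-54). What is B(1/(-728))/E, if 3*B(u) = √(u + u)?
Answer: -I*√91/530712 ≈ -1.7975e-5*I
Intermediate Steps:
B(u) = √2*√u/3 (B(u) = √(u + u)/3 = √(2*u)/3 = (√2*√u)/3 = √2*√u/3)
E = -972
B(1/(-728))/E = (√2*√(1/(-728))/3)/(-972) = (√2*√(-1/728)/3)*(-1/972) = (√2*(I*√182/364)/3)*(-1/972) = (I*√91/546)*(-1/972) = -I*√91/530712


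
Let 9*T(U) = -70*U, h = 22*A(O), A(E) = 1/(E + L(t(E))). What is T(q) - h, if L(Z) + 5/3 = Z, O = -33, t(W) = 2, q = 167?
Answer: -572513/441 ≈ -1298.2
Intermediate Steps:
L(Z) = -5/3 + Z
A(E) = 1/(⅓ + E) (A(E) = 1/(E + (-5/3 + 2)) = 1/(E + ⅓) = 1/(⅓ + E))
h = -33/49 (h = 22*(3/(1 + 3*(-33))) = 22*(3/(1 - 99)) = 22*(3/(-98)) = 22*(3*(-1/98)) = 22*(-3/98) = -33/49 ≈ -0.67347)
T(U) = -70*U/9 (T(U) = (-70*U)/9 = -70*U/9)
T(q) - h = -70/9*167 - 1*(-33/49) = -11690/9 + 33/49 = -572513/441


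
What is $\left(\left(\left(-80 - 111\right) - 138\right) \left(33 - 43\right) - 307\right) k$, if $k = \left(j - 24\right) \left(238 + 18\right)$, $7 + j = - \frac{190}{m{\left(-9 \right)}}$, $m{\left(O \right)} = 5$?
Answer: $-52691712$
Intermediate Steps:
$j = -45$ ($j = -7 - \frac{190}{5} = -7 - 38 = -45$)
$k = -17664$ ($k = \left(-45 - 24\right) \left(238 + 18\right) = \left(-69\right) 256 = -17664$)
$\left(\left(\left(-80 - 111\right) - 138\right) \left(33 - 43\right) - 307\right) k = \left(\left(\left(-80 - 111\right) - 138\right) \left(33 - 43\right) - 307\right) \left(-17664\right) = \left(\left(\left(-80 - 111\right) - 138\right) \left(-10\right) - 307\right) \left(-17664\right) = \left(\left(-191 - 138\right) \left(-10\right) - 307\right) \left(-17664\right) = \left(\left(-329\right) \left(-10\right) - 307\right) \left(-17664\right) = \left(3290 - 307\right) \left(-17664\right) = 2983 \left(-17664\right) = -52691712$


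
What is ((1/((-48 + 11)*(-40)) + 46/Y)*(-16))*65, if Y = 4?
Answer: -442546/37 ≈ -11961.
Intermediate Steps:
((1/((-48 + 11)*(-40)) + 46/Y)*(-16))*65 = ((1/((-48 + 11)*(-40)) + 46/4)*(-16))*65 = ((-1/40/(-37) + 46*(¼))*(-16))*65 = ((-1/37*(-1/40) + 23/2)*(-16))*65 = ((1/1480 + 23/2)*(-16))*65 = ((17021/1480)*(-16))*65 = -34042/185*65 = -442546/37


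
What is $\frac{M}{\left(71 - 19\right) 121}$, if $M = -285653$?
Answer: $- \frac{285653}{6292} \approx -45.399$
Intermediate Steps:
$\frac{M}{\left(71 - 19\right) 121} = - \frac{285653}{\left(71 - 19\right) 121} = - \frac{285653}{52 \cdot 121} = - \frac{285653}{6292}$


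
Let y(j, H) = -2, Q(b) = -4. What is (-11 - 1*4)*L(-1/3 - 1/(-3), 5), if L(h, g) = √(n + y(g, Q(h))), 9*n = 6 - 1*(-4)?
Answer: -10*I*√2 ≈ -14.142*I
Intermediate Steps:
n = 10/9 (n = (6 - 1*(-4))/9 = (6 + 4)/9 = (⅑)*10 = 10/9 ≈ 1.1111)
L(h, g) = 2*I*√2/3 (L(h, g) = √(10/9 - 2) = √(-8/9) = 2*I*√2/3)
(-11 - 1*4)*L(-1/3 - 1/(-3), 5) = (-11 - 1*4)*(2*I*√2/3) = (-11 - 4)*(2*I*√2/3) = -10*I*√2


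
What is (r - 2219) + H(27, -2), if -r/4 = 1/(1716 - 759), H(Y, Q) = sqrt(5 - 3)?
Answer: -2123587/957 + sqrt(2) ≈ -2217.6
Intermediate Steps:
H(Y, Q) = sqrt(2)
r = -4/957 (r = -4/(1716 - 759) = -4/957 ≈ -0.0041797)
(r - 2219) + H(27, -2) = (-4/957 - 2219) + sqrt(2) = -2123587/957 + sqrt(2)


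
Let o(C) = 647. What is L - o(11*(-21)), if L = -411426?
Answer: -412073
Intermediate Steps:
L - o(11*(-21)) = -411426 - 1*647 = -411426 - 647 = -412073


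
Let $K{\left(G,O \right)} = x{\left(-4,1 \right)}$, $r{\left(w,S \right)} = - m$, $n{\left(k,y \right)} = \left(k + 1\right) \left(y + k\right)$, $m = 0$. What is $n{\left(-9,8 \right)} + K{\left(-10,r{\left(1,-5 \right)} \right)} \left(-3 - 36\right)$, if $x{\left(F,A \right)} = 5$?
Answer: $-187$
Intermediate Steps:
$n{\left(k,y \right)} = \left(1 + k\right) \left(k + y\right)$
$r{\left(w,S \right)} = 0$ ($r{\left(w,S \right)} = \left(-1\right) 0 = 0$)
$K{\left(G,O \right)} = 5$
$n{\left(-9,8 \right)} + K{\left(-10,r{\left(1,-5 \right)} \right)} \left(-3 - 36\right) = \left(-9 + 8 + \left(-9\right)^{2} - 72\right) + 5 \left(-3 - 36\right) = \left(-9 + 8 + 81 - 72\right) + 5 \left(-39\right) = 8 - 195 = -187$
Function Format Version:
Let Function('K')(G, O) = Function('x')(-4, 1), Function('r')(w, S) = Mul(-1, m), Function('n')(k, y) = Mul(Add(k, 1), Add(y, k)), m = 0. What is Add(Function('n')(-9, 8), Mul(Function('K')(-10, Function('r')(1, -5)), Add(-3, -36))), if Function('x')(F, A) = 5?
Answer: -187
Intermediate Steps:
Function('n')(k, y) = Mul(Add(1, k), Add(k, y))
Function('r')(w, S) = 0 (Function('r')(w, S) = Mul(-1, 0) = 0)
Function('K')(G, O) = 5
Add(Function('n')(-9, 8), Mul(Function('K')(-10, Function('r')(1, -5)), Add(-3, -36))) = Add(Add(-9, 8, Pow(-9, 2), Mul(-9, 8)), Mul(5, Add(-3, -36))) = Add(Add(-9, 8, 81, -72), Mul(5, -39)) = Add(8, -195) = -187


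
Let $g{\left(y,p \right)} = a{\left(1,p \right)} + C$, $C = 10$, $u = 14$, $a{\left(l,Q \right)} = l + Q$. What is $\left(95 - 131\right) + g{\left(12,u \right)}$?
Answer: $-11$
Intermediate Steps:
$a{\left(l,Q \right)} = Q + l$
$g{\left(y,p \right)} = 11 + p$ ($g{\left(y,p \right)} = \left(p + 1\right) + 10 = \left(1 + p\right) + 10 = 11 + p$)
$\left(95 - 131\right) + g{\left(12,u \right)} = \left(95 - 131\right) + \left(11 + 14\right) = -36 + 25 = -11$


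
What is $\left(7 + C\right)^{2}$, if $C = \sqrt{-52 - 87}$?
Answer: $\left(7 + i \sqrt{139}\right)^{2} \approx -90.0 + 165.06 i$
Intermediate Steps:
$C = i \sqrt{139}$ ($C = \sqrt{-139} = i \sqrt{139} \approx 11.79 i$)
$\left(7 + C\right)^{2} = \left(7 + i \sqrt{139}\right)^{2}$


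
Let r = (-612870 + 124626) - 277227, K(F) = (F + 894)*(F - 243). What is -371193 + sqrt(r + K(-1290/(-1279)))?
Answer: -371193 + I*sqrt(1606486461123)/1279 ≈ -3.7119e+5 + 990.99*I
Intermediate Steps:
K(F) = (-243 + F)*(894 + F) (K(F) = (894 + F)*(-243 + F) = (-243 + F)*(894 + F))
r = -765471 (r = -488244 - 277227 = -765471)
-371193 + sqrt(r + K(-1290/(-1279))) = -371193 + sqrt(-765471 + (-217242 + (-1290/(-1279))**2 + 651*(-1290/(-1279)))) = -371193 + sqrt(-765471 + (-217242 + (-1290*(-1/1279))**2 + 651*(-1290*(-1/1279)))) = -371193 + sqrt(-765471 + (-217242 + (1290/1279)**2 + 651*(1290/1279))) = -371193 + sqrt(-765471 + (-217242 + 1664100/1635841 + 839790/1279)) = -371193 + sqrt(-765471 - 354297615012/1635841) = -371193 + sqrt(-1606486461123/1635841) = -371193 + I*sqrt(1606486461123)/1279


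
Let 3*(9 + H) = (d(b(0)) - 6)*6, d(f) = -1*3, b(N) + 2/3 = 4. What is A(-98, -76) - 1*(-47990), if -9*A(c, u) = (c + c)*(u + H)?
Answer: 411722/9 ≈ 45747.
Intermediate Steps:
b(N) = 10/3 (b(N) = -2/3 + 4 = 10/3)
d(f) = -3
H = -27 (H = -9 + ((-3 - 6)*6)/3 = -9 + (-9*6)/3 = -9 + (1/3)*(-54) = -9 - 18 = -27)
A(c, u) = -2*c*(-27 + u)/9 (A(c, u) = -(c + c)*(u - 27)/9 = -2*c*(-27 + u)/9)
A(-98, -76) - 1*(-47990) = (2/9)*(-98)*(27 - 1*(-76)) - 1*(-47990) = (2/9)*(-98)*(27 + 76) + 47990 = (2/9)*(-98)*103 + 47990 = -20188/9 + 47990 = 411722/9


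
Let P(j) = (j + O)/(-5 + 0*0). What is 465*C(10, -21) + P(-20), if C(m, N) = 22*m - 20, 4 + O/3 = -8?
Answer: 465056/5 ≈ 93011.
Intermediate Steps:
O = -36 (O = -12 + 3*(-8) = -12 - 24 = -36)
C(m, N) = -20 + 22*m
P(j) = 36/5 - j/5 (P(j) = (j - 36)/(-5 + 0*0) = (-36 + j)/(-5 + 0) = (-36 + j)/(-5) = (-36 + j)*(-1/5) = 36/5 - j/5)
465*C(10, -21) + P(-20) = 465*(-20 + 22*10) + (36/5 - 1/5*(-20)) = 465*(-20 + 220) + (36/5 + 4) = 465*200 + 56/5 = 93000 + 56/5 = 465056/5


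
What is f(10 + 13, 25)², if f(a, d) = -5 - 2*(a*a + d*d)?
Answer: 5349969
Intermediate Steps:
f(a, d) = -5 - 2*a² - 2*d² (f(a, d) = -5 - 2*(a² + d²) = -5 + (-2*a² - 2*d²) = -5 - 2*a² - 2*d²)
f(10 + 13, 25)² = (-5 - 2*(10 + 13)² - 2*25²)² = (-5 - 2*23² - 2*625)² = (-5 - 2*529 - 1250)² = (-5 - 1058 - 1250)² = (-2313)² = 5349969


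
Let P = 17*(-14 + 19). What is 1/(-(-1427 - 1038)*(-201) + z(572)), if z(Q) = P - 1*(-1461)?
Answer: -1/493919 ≈ -2.0246e-6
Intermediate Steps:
P = 85 (P = 17*5 = 85)
z(Q) = 1546 (z(Q) = 85 - 1*(-1461) = 85 + 1461 = 1546)
1/(-(-1427 - 1038)*(-201) + z(572)) = 1/(-(-1427 - 1038)*(-201) + 1546) = 1/(-(-2465)*(-201) + 1546) = 1/(-1*495465 + 1546) = 1/(-495465 + 1546) = 1/(-493919) = -1/493919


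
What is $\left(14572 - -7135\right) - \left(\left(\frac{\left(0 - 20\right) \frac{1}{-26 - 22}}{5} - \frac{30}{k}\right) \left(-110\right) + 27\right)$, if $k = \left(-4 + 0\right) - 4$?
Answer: $\frac{66305}{3} \approx 22102.0$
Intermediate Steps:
$k = -8$ ($k = -4 - 4 = -8$)
$\left(14572 - -7135\right) - \left(\left(\frac{\left(0 - 20\right) \frac{1}{-26 - 22}}{5} - \frac{30}{k}\right) \left(-110\right) + 27\right) = \left(14572 - -7135\right) - \left(\left(\frac{\left(0 - 20\right) \frac{1}{-26 - 22}}{5} - \frac{30}{-8}\right) \left(-110\right) + 27\right) = \left(14572 + 7135\right) - \left(\left(- \frac{20}{-48} \cdot \frac{1}{5} - - \frac{15}{4}\right) \left(-110\right) + 27\right) = 21707 - \left(\left(\left(-20\right) \left(- \frac{1}{48}\right) \frac{1}{5} + \frac{15}{4}\right) \left(-110\right) + 27\right) = 21707 - \left(\left(\frac{5}{12} \cdot \frac{1}{5} + \frac{15}{4}\right) \left(-110\right) + 27\right) = 21707 - \left(\left(\frac{1}{12} + \frac{15}{4}\right) \left(-110\right) + 27\right) = 21707 - \left(\frac{23}{6} \left(-110\right) + 27\right) = 21707 - \left(- \frac{1265}{3} + 27\right) = 21707 - - \frac{1184}{3} = 21707 + \frac{1184}{3} = \frac{66305}{3}$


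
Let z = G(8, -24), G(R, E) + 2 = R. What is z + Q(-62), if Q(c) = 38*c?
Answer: -2350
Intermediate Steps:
G(R, E) = -2 + R
z = 6 (z = -2 + 8 = 6)
z + Q(-62) = 6 + 38*(-62) = 6 - 2356 = -2350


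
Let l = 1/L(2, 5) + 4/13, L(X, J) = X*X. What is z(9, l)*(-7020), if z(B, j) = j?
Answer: -3915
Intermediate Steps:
L(X, J) = X**2
l = 29/52 (l = 1/2**2 + 4/13 = 1/4 + 4*(1/13) = 1*(1/4) + 4/13 = 1/4 + 4/13 = 29/52 ≈ 0.55769)
z(9, l)*(-7020) = (29/52)*(-7020) = -3915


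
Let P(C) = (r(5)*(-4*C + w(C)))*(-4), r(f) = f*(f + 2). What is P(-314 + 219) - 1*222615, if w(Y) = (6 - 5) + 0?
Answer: -275955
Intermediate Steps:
w(Y) = 1 (w(Y) = 1 + 0 = 1)
r(f) = f*(2 + f)
P(C) = -140 + 560*C (P(C) = ((5*(2 + 5))*(-4*C + 1))*(-4) = ((5*7)*(1 - 4*C))*(-4) = (35*(1 - 4*C))*(-4) = (35 - 140*C)*(-4) = -140 + 560*C)
P(-314 + 219) - 1*222615 = (-140 + 560*(-314 + 219)) - 1*222615 = (-140 + 560*(-95)) - 222615 = (-140 - 53200) - 222615 = -53340 - 222615 = -275955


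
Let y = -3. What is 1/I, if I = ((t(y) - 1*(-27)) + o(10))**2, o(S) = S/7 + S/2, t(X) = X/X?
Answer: 49/58081 ≈ 0.00084365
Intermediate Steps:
t(X) = 1
o(S) = 9*S/14 (o(S) = S*(1/7) + S*(1/2) = S/7 + S/2 = 9*S/14)
I = 58081/49 (I = ((1 - 1*(-27)) + (9/14)*10)**2 = ((1 + 27) + 45/7)**2 = (28 + 45/7)**2 = (241/7)**2 = 58081/49 ≈ 1185.3)
1/I = 1/(58081/49) = 49/58081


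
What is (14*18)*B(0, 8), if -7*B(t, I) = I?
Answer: -288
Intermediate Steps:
B(t, I) = -I/7
(14*18)*B(0, 8) = (14*18)*(-⅐*8) = 252*(-8/7) = -288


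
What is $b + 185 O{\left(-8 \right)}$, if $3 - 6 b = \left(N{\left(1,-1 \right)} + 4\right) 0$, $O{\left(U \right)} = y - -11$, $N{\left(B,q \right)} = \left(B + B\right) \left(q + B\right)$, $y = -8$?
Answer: $\frac{1111}{2} \approx 555.5$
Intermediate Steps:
$N{\left(B,q \right)} = 2 B \left(B + q\right)$
$O{\left(U \right)} = 3$ ($O{\left(U \right)} = -8 - -11 = -8 + 11 = 3$)
$b = \frac{1}{2}$ ($b = \frac{1}{2} - \frac{\left(2 \cdot 1 \left(1 - 1\right) + 4\right) 0}{6} = \frac{1}{2} - \frac{\left(2 \cdot 1 \cdot 0 + 4\right) 0}{6} = \frac{1}{2} - \frac{\left(0 + 4\right) 0}{6} = \frac{1}{2} - \frac{4 \cdot 0}{6} = \frac{1}{2} - 0 = \frac{1}{2} + 0 = \frac{1}{2} \approx 0.5$)
$b + 185 O{\left(-8 \right)} = \frac{1}{2} + 185 \cdot 3 = \frac{1}{2} + 555 = \frac{1111}{2}$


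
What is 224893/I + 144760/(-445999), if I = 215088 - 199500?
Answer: 98045534227/6952232412 ≈ 14.103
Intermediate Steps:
I = 15588
224893/I + 144760/(-445999) = 224893/15588 + 144760/(-445999) = 224893*(1/15588) + 144760*(-1/445999) = 224893/15588 - 144760/445999 = 98045534227/6952232412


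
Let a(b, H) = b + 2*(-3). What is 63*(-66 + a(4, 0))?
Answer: -4284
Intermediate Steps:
a(b, H) = -6 + b (a(b, H) = b - 6 = -6 + b)
63*(-66 + a(4, 0)) = 63*(-66 + (-6 + 4)) = 63*(-66 - 2) = 63*(-68) = -4284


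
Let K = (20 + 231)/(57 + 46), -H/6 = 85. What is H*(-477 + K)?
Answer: 24928800/103 ≈ 2.4203e+5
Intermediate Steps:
H = -510 (H = -6*85 = -510)
K = 251/103 ≈ 2.4369
H*(-477 + K) = -510*(-477 + 251/103) = -510*(-48880/103) = 24928800/103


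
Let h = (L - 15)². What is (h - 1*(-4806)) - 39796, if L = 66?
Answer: -32389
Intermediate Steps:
h = 2601 (h = (66 - 15)² = 51² = 2601)
(h - 1*(-4806)) - 39796 = (2601 - 1*(-4806)) - 39796 = (2601 + 4806) - 39796 = 7407 - 39796 = -32389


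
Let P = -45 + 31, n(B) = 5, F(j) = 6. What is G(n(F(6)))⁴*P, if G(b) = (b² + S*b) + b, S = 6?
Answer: -181440000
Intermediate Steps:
G(b) = b² + 7*b (G(b) = (b² + 6*b) + b = b² + 7*b)
P = -14
G(n(F(6)))⁴*P = (5*(7 + 5))⁴*(-14) = (5*12)⁴*(-14) = 60⁴*(-14) = 12960000*(-14) = -181440000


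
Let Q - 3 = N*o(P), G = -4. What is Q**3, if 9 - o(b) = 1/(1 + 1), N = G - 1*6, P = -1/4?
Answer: -551368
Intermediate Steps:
P = -1/4 (P = -1*1/4 = -1/4 ≈ -0.25000)
N = -10 (N = -4 - 1*6 = -4 - 6 = -10)
o(b) = 17/2 (o(b) = 9 - 1/(1 + 1) = 9 - 1/2 = 17/2)
Q = -82 (Q = 3 - 10*17/2 = 3 - 85 = -82)
Q**3 = (-82)**3 = -551368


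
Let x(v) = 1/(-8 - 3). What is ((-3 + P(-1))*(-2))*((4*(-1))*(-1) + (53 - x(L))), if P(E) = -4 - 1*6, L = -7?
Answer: 16328/11 ≈ 1484.4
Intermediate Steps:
P(E) = -10 (P(E) = -4 - 6 = -10)
x(v) = -1/11 (x(v) = 1/(-11) = -1/11)
((-3 + P(-1))*(-2))*((4*(-1))*(-1) + (53 - x(L))) = ((-3 - 10)*(-2))*((4*(-1))*(-1) + (53 - 1*(-1/11))) = (-13*(-2))*(-4*(-1) + (53 + 1/11)) = 26*(4 + 584/11) = 26*(628/11) = 16328/11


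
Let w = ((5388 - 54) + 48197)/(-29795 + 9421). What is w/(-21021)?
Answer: 53531/428281854 ≈ 0.00012499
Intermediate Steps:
w = -53531/20374 (w = (5334 + 48197)/(-20374) = 53531*(-1/20374) = -53531/20374 ≈ -2.6274)
w/(-21021) = -53531/20374/(-21021) = -53531/20374*(-1/21021) = 53531/428281854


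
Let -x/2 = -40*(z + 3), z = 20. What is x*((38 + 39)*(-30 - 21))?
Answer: -7225680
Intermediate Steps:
x = 1840 (x = -(-80)*(20 + 3) = -(-80)*23 = -2*(-920) = 1840)
x*((38 + 39)*(-30 - 21)) = 1840*((38 + 39)*(-30 - 21)) = 1840*(77*(-51)) = 1840*(-3927) = -7225680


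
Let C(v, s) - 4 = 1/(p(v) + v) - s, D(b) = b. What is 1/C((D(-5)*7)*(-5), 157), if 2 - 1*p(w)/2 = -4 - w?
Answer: -537/82160 ≈ -0.0065360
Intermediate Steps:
p(w) = 12 + 2*w (p(w) = 4 - 2*(-4 - w) = 4 + (8 + 2*w) = 12 + 2*w)
C(v, s) = 4 + 1/(12 + 3*v) - s (C(v, s) = 4 + (1/((12 + 2*v) + v) - s) = 4 + (1/(12 + 3*v) - s) = 4 + 1/(12 + 3*v) - s)
1/C((D(-5)*7)*(-5), 157) = 1/((49/3 - 4*157 + 4*(-5*7*(-5)) - 1*157*-5*7*(-5))/(4 - 5*7*(-5))) = 1/((49/3 - 628 + 4*(-35*(-5)) - 1*157*(-35*(-5)))/(4 - 35*(-5))) = 1/((49/3 - 628 + 4*175 - 1*157*175)/(4 + 175)) = 1/((49/3 - 628 + 700 - 27475)/179) = 1/((1/179)*(-82160/3)) = 1/(-82160/537) = -537/82160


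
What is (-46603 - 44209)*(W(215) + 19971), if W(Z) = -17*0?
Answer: -1813606452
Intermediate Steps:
W(Z) = 0
(-46603 - 44209)*(W(215) + 19971) = (-46603 - 44209)*(0 + 19971) = -90812*19971 = -1813606452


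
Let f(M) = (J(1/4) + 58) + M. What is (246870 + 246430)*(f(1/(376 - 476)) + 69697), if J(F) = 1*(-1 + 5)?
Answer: 34412109767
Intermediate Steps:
J(F) = 4 (J(F) = 1*4 = 4)
f(M) = 62 + M (f(M) = (4 + 58) + M = 62 + M)
(246870 + 246430)*(f(1/(376 - 476)) + 69697) = (246870 + 246430)*((62 + 1/(376 - 476)) + 69697) = 493300*((62 + 1/(-100)) + 69697) = 493300*((62 - 1/100) + 69697) = 493300*(6199/100 + 69697) = 493300*(6975899/100) = 34412109767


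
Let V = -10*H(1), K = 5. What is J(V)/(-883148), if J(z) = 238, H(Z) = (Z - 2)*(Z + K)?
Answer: -17/63082 ≈ -0.00026949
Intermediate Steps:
H(Z) = (-2 + Z)*(5 + Z) (H(Z) = (Z - 2)*(Z + 5) = (-2 + Z)*(5 + Z))
V = 60 (V = -10*(-10 + 1**2 + 3*1) = -10*(-10 + 1 + 3) = -10*(-6) = 60)
J(V)/(-883148) = 238/(-883148) = 238*(-1/883148) = -17/63082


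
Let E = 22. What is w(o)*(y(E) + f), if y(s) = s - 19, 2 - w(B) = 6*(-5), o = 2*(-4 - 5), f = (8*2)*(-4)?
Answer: -1952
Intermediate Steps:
f = -64 (f = 16*(-4) = -64)
o = -18 (o = 2*(-9) = -18)
w(B) = 32 (w(B) = 2 - 6*(-5) = 2 - 1*(-30) = 2 + 30 = 32)
y(s) = -19 + s
w(o)*(y(E) + f) = 32*((-19 + 22) - 64) = 32*(3 - 64) = 32*(-61) = -1952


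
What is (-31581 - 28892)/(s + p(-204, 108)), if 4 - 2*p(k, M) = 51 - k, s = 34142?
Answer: -17278/9719 ≈ -1.7778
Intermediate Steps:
p(k, M) = -47/2 + k/2 (p(k, M) = 2 - (51 - k)/2 = 2 + (-51/2 + k/2) = -47/2 + k/2)
(-31581 - 28892)/(s + p(-204, 108)) = (-31581 - 28892)/(34142 + (-47/2 + (½)*(-204))) = -60473/(34142 + (-47/2 - 102)) = -60473/(34142 - 251/2) = -60473/68033/2 = -60473*2/68033 = -17278/9719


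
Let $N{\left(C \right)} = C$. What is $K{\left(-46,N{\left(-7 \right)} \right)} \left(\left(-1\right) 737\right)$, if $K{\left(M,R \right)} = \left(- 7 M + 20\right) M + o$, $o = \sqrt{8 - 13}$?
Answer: $11594484 - 737 i \sqrt{5} \approx 1.1594 \cdot 10^{7} - 1648.0 i$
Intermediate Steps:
$o = i \sqrt{5}$ ($o = \sqrt{-5} = i \sqrt{5} \approx 2.2361 i$)
$K{\left(M,R \right)} = i \sqrt{5} + M \left(20 - 7 M\right)$ ($K{\left(M,R \right)} = \left(- 7 M + 20\right) M + i \sqrt{5} = \left(20 - 7 M\right) M + i \sqrt{5} = M \left(20 - 7 M\right) + i \sqrt{5} = i \sqrt{5} + M \left(20 - 7 M\right)$)
$K{\left(-46,N{\left(-7 \right)} \right)} \left(\left(-1\right) 737\right) = \left(- 7 \left(-46\right)^{2} + 20 \left(-46\right) + i \sqrt{5}\right) \left(\left(-1\right) 737\right) = \left(\left(-7\right) 2116 - 920 + i \sqrt{5}\right) \left(-737\right) = \left(-14812 - 920 + i \sqrt{5}\right) \left(-737\right) = \left(-15732 + i \sqrt{5}\right) \left(-737\right) = 11594484 - 737 i \sqrt{5}$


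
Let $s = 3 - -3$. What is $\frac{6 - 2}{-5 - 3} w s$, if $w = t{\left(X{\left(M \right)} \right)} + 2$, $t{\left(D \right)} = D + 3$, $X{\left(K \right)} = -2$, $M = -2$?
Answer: $-9$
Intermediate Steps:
$t{\left(D \right)} = 3 + D$
$w = 3$ ($w = \left(3 - 2\right) + 2 = 1 + 2 = 3$)
$s = 6$ ($s = 3 + 3 = 6$)
$\frac{6 - 2}{-5 - 3} w s = \frac{6 - 2}{-5 - 3} \cdot 3 \cdot 6 = \frac{4}{-8} \cdot 3 \cdot 6 = 4 \left(- \frac{1}{8}\right) 3 \cdot 6 = \left(- \frac{1}{2}\right) 3 \cdot 6 = \left(- \frac{3}{2}\right) 6 = -9$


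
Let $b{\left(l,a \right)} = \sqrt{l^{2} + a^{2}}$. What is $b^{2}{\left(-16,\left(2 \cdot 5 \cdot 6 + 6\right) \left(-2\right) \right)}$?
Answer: $17680$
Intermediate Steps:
$b{\left(l,a \right)} = \sqrt{a^{2} + l^{2}}$
$b^{2}{\left(-16,\left(2 \cdot 5 \cdot 6 + 6\right) \left(-2\right) \right)} = \left(\sqrt{\left(\left(2 \cdot 5 \cdot 6 + 6\right) \left(-2\right)\right)^{2} + \left(-16\right)^{2}}\right)^{2} = \left(\sqrt{\left(\left(10 \cdot 6 + 6\right) \left(-2\right)\right)^{2} + 256}\right)^{2} = \left(\sqrt{\left(\left(60 + 6\right) \left(-2\right)\right)^{2} + 256}\right)^{2} = \left(\sqrt{\left(66 \left(-2\right)\right)^{2} + 256}\right)^{2} = \left(\sqrt{\left(-132\right)^{2} + 256}\right)^{2} = \left(\sqrt{17424 + 256}\right)^{2} = \left(\sqrt{17680}\right)^{2} = \left(4 \sqrt{1105}\right)^{2} = 17680$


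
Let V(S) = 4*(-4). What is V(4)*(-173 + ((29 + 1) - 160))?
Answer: 4848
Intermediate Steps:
V(S) = -16
V(4)*(-173 + ((29 + 1) - 160)) = -16*(-173 + ((29 + 1) - 160)) = -16*(-173 + (30 - 160)) = -16*(-173 - 130) = -16*(-303) = 4848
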